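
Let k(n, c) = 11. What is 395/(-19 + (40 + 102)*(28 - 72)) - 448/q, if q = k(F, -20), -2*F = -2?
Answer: -2811961/68937 ≈ -40.790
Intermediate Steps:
F = 1 (F = -½*(-2) = 1)
q = 11
395/(-19 + (40 + 102)*(28 - 72)) - 448/q = 395/(-19 + (40 + 102)*(28 - 72)) - 448/11 = 395/(-19 + 142*(-44)) - 448*1/11 = 395/(-19 - 6248) - 448/11 = 395/(-6267) - 448/11 = 395*(-1/6267) - 448/11 = -395/6267 - 448/11 = -2811961/68937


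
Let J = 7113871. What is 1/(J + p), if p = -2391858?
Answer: 1/4722013 ≈ 2.1177e-7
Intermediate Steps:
1/(J + p) = 1/(7113871 - 2391858) = 1/4722013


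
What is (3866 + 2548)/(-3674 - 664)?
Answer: -1069/723 ≈ -1.4786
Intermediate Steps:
(3866 + 2548)/(-3674 - 664) = 6414/(-4338) = 6414*(-1/4338) = -1069/723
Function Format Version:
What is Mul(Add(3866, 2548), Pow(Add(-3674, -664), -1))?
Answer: Rational(-1069, 723) ≈ -1.4786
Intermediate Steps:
Mul(Add(3866, 2548), Pow(Add(-3674, -664), -1)) = Mul(6414, Pow(-4338, -1)) = Mul(6414, Rational(-1, 4338)) = Rational(-1069, 723)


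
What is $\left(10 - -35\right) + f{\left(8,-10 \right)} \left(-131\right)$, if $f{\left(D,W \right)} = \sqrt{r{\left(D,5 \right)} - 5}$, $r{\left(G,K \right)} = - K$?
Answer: $45 - 131 i \sqrt{10} \approx 45.0 - 414.26 i$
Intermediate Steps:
$f{\left(D,W \right)} = i \sqrt{10}$ ($f{\left(D,W \right)} = \sqrt{\left(-1\right) 5 - 5} = \sqrt{-5 - 5} = \sqrt{-10} = i \sqrt{10}$)
$\left(10 - -35\right) + f{\left(8,-10 \right)} \left(-131\right) = \left(10 - -35\right) + i \sqrt{10} \left(-131\right) = \left(10 + 35\right) - 131 i \sqrt{10} = 45 - 131 i \sqrt{10}$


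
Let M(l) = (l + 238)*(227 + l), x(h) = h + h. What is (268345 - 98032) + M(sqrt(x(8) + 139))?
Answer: 224494 + 465*sqrt(155) ≈ 2.3028e+5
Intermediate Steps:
x(h) = 2*h
M(l) = (227 + l)*(238 + l) (M(l) = (238 + l)*(227 + l) = (227 + l)*(238 + l))
(268345 - 98032) + M(sqrt(x(8) + 139)) = (268345 - 98032) + (54026 + (sqrt(2*8 + 139))**2 + 465*sqrt(2*8 + 139)) = 170313 + (54026 + (sqrt(16 + 139))**2 + 465*sqrt(16 + 139)) = 170313 + (54026 + (sqrt(155))**2 + 465*sqrt(155)) = 170313 + (54026 + 155 + 465*sqrt(155)) = 170313 + (54181 + 465*sqrt(155)) = 224494 + 465*sqrt(155)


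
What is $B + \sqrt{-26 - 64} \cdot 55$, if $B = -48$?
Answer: $-48 + 165 i \sqrt{10} \approx -48.0 + 521.78 i$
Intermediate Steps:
$B + \sqrt{-26 - 64} \cdot 55 = -48 + \sqrt{-26 - 64} \cdot 55 = -48 + \sqrt{-90} \cdot 55 = -48 + 3 i \sqrt{10} \cdot 55 = -48 + 165 i \sqrt{10}$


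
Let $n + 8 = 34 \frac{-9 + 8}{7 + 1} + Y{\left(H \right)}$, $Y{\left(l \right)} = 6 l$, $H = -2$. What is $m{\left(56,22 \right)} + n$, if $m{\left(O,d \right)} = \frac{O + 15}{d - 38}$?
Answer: $- \frac{459}{16} \approx -28.688$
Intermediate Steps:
$m{\left(O,d \right)} = \frac{15 + O}{-38 + d}$
$n = - \frac{97}{4}$ ($n = -8 + \left(34 \frac{-9 + 8}{7 + 1} + 6 \left(-2\right)\right) = -8 - \left(12 - 34 \left(- \frac{1}{8}\right)\right) = -8 - \left(12 - 34 \left(\left(-1\right) \frac{1}{8}\right)\right) = -8 + \left(34 \left(- \frac{1}{8}\right) - 12\right) = -8 - \frac{65}{4} = - \frac{97}{4} \approx -24.25$)
$m{\left(56,22 \right)} + n = \frac{15 + 56}{-38 + 22} - \frac{97}{4} = \frac{1}{-16} \cdot 71 - \frac{97}{4} = \left(- \frac{1}{16}\right) 71 - \frac{97}{4} = - \frac{71}{16} - \frac{97}{4} = - \frac{459}{16}$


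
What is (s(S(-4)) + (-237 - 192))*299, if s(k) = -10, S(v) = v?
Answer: -131261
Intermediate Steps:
(s(S(-4)) + (-237 - 192))*299 = (-10 + (-237 - 192))*299 = (-10 - 429)*299 = -439*299 = -131261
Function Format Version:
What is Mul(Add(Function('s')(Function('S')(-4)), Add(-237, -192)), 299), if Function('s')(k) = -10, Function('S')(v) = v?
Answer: -131261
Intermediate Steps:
Mul(Add(Function('s')(Function('S')(-4)), Add(-237, -192)), 299) = Mul(Add(-10, Add(-237, -192)), 299) = Mul(Add(-10, -429), 299) = Mul(-439, 299) = -131261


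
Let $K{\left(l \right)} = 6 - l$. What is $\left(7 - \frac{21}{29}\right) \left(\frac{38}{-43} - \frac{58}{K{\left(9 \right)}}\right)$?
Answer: $\frac{433160}{3741} \approx 115.79$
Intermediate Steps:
$\left(7 - \frac{21}{29}\right) \left(\frac{38}{-43} - \frac{58}{K{\left(9 \right)}}\right) = \left(7 - \frac{21}{29}\right) \left(\frac{38}{-43} - \frac{58}{6 - 9}\right) = \left(7 - \frac{21}{29}\right) \left(38 \left(- \frac{1}{43}\right) - \frac{58}{6 - 9}\right) = \left(7 - \frac{21}{29}\right) \left(- \frac{38}{43} - \frac{58}{-3}\right) = \frac{182 \left(- \frac{38}{43} - - \frac{58}{3}\right)}{29} = \frac{182 \left(- \frac{38}{43} + \frac{58}{3}\right)}{29} = \frac{182}{29} \cdot \frac{2380}{129} = \frac{433160}{3741}$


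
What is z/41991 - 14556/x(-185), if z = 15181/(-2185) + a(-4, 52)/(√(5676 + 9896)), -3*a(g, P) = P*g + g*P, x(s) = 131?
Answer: -70290519209/632594415 + 208*√3893/490412889 ≈ -111.11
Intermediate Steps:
a(g, P) = -2*P*g/3 (a(g, P) = -(P*g + g*P)/3 = -(P*g + P*g)/3 = -2*P*g/3)
z = -799/115 + 208*√3893/11679 (z = 15181/(-2185) + (-⅔*52*(-4))/(√(5676 + 9896)) = 15181*(-1/2185) + 416/(3*(√15572)) = -799/115 + 416/(3*((2*√3893))) = -799/115 + 416*(√3893/7786)/3 = -799/115 + 208*√3893/11679 ≈ -5.8366)
z/41991 - 14556/x(-185) = (-799/115 + 208*√3893/11679)/41991 - 14556/131 = (-799/115 + 208*√3893/11679)*(1/41991) - 14556*1/131 = (-799/4828965 + 208*√3893/490412889) - 14556/131 = -70290519209/632594415 + 208*√3893/490412889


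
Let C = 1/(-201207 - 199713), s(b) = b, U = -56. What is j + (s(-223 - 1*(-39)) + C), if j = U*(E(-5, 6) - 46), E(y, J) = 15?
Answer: 622227839/400920 ≈ 1552.0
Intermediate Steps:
C = -1/400920 (C = 1/(-400920) = -1/400920 ≈ -2.4943e-6)
j = 1736 (j = -56*(15 - 46) = -56*(-31) = 1736)
j + (s(-223 - 1*(-39)) + C) = 1736 + ((-223 - 1*(-39)) - 1/400920) = 1736 + ((-223 + 39) - 1/400920) = 1736 + (-184 - 1/400920) = 1736 - 73769281/400920 = 622227839/400920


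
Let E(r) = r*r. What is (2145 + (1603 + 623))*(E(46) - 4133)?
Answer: -8816307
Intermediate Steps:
E(r) = r²
(2145 + (1603 + 623))*(E(46) - 4133) = (2145 + (1603 + 623))*(46² - 4133) = (2145 + 2226)*(2116 - 4133) = 4371*(-2017) = -8816307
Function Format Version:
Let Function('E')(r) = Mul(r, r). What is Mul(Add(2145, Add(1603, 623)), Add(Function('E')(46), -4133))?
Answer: -8816307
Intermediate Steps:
Function('E')(r) = Pow(r, 2)
Mul(Add(2145, Add(1603, 623)), Add(Function('E')(46), -4133)) = Mul(Add(2145, Add(1603, 623)), Add(Pow(46, 2), -4133)) = Mul(Add(2145, 2226), Add(2116, -4133)) = Mul(4371, -2017) = -8816307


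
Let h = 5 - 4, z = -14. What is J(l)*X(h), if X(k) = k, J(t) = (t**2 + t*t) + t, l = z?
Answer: 378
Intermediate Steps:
l = -14
h = 1
J(t) = t + 2*t**2 (J(t) = (t**2 + t**2) + t = 2*t**2 + t = t + 2*t**2)
J(l)*X(h) = -14*(1 + 2*(-14))*1 = -14*(1 - 28)*1 = -14*(-27)*1 = 378*1 = 378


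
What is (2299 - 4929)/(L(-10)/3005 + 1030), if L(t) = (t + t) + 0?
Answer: -790315/309513 ≈ -2.5534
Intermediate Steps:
L(t) = 2*t (L(t) = 2*t + 0 = 2*t)
(2299 - 4929)/(L(-10)/3005 + 1030) = (2299 - 4929)/((2*(-10))/3005 + 1030) = -2630/(-20*1/3005 + 1030) = -2630/(-4/601 + 1030) = -2630/619026/601 = -2630*601/619026 = -790315/309513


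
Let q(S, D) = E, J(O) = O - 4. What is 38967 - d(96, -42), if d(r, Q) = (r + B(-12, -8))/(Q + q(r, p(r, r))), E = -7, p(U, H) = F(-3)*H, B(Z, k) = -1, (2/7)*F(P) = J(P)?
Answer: 1909478/49 ≈ 38969.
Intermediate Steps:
J(O) = -4 + O
F(P) = -14 + 7*P/2 (F(P) = 7*(-4 + P)/2 = -14 + 7*P/2)
p(U, H) = -49*H/2 (p(U, H) = (-14 + (7/2)*(-3))*H = (-14 - 21/2)*H = -49*H/2)
q(S, D) = -7
d(r, Q) = (-1 + r)/(-7 + Q) (d(r, Q) = (r - 1)/(Q - 7) = (-1 + r)/(-7 + Q))
38967 - d(96, -42) = 38967 - (-1 + 96)/(-7 - 42) = 38967 - 95/(-49) = 38967 - (-1)*95/49 = 38967 - 1*(-95/49) = 38967 + 95/49 = 1909478/49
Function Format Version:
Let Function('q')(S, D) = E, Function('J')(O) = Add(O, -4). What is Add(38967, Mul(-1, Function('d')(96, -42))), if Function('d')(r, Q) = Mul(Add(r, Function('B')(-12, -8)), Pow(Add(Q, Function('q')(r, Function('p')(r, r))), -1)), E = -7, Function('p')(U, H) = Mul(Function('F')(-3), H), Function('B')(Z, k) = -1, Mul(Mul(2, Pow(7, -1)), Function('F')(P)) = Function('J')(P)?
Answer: Rational(1909478, 49) ≈ 38969.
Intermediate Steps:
Function('J')(O) = Add(-4, O)
Function('F')(P) = Add(-14, Mul(Rational(7, 2), P)) (Function('F')(P) = Mul(Rational(7, 2), Add(-4, P)) = Add(-14, Mul(Rational(7, 2), P)))
Function('p')(U, H) = Mul(Rational(-49, 2), H) (Function('p')(U, H) = Mul(Add(-14, Mul(Rational(7, 2), -3)), H) = Mul(Add(-14, Rational(-21, 2)), H) = Mul(Rational(-49, 2), H))
Function('q')(S, D) = -7
Function('d')(r, Q) = Mul(Pow(Add(-7, Q), -1), Add(-1, r)) (Function('d')(r, Q) = Mul(Add(r, -1), Pow(Add(Q, -7), -1)) = Mul(Add(-1, r), Pow(Add(-7, Q), -1)) = Mul(Pow(Add(-7, Q), -1), Add(-1, r)))
Add(38967, Mul(-1, Function('d')(96, -42))) = Add(38967, Mul(-1, Mul(Pow(Add(-7, -42), -1), Add(-1, 96)))) = Add(38967, Mul(-1, Mul(Pow(-49, -1), 95))) = Add(38967, Mul(-1, Mul(Rational(-1, 49), 95))) = Add(38967, Mul(-1, Rational(-95, 49))) = Add(38967, Rational(95, 49)) = Rational(1909478, 49)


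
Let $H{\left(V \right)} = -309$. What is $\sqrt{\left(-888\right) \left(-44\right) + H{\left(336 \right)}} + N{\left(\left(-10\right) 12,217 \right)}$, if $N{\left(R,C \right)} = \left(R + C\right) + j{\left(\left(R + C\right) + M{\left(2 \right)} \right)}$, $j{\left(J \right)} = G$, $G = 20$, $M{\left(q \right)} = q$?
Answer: $117 + 3 \sqrt{4307} \approx 313.88$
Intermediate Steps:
$j{\left(J \right)} = 20$
$N{\left(R,C \right)} = 20 + C + R$ ($N{\left(R,C \right)} = \left(R + C\right) + 20 = \left(C + R\right) + 20 = 20 + C + R$)
$\sqrt{\left(-888\right) \left(-44\right) + H{\left(336 \right)}} + N{\left(\left(-10\right) 12,217 \right)} = \sqrt{\left(-888\right) \left(-44\right) - 309} + \left(20 + 217 - 120\right) = \sqrt{39072 - 309} + \left(20 + 217 - 120\right) = \sqrt{38763} + 117 = 3 \sqrt{4307} + 117 = 117 + 3 \sqrt{4307}$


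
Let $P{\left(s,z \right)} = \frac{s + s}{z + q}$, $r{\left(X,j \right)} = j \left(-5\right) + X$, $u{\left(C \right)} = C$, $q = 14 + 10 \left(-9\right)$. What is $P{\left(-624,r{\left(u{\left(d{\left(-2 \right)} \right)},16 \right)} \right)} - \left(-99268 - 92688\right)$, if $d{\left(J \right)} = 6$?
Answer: $\frac{4799108}{25} \approx 1.9196 \cdot 10^{5}$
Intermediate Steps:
$q = -76$ ($q = 14 - 90 = -76$)
$r{\left(X,j \right)} = X - 5 j$ ($r{\left(X,j \right)} = - 5 j + X = X - 5 j$)
$P{\left(s,z \right)} = \frac{2 s}{-76 + z}$ ($P{\left(s,z \right)} = \frac{s + s}{z - 76} = \frac{2 s}{-76 + z}$)
$P{\left(-624,r{\left(u{\left(d{\left(-2 \right)} \right)},16 \right)} \right)} - \left(-99268 - 92688\right) = 2 \left(-624\right) \frac{1}{-76 + \left(6 - 80\right)} - \left(-99268 - 92688\right) = 2 \left(-624\right) \frac{1}{-76 - 74} - -191956 = 2 \left(-624\right) \frac{1}{-150} + 191956 = 2 \left(-624\right) \left(- \frac{1}{150}\right) + 191956 = \frac{208}{25} + 191956 = \frac{4799108}{25}$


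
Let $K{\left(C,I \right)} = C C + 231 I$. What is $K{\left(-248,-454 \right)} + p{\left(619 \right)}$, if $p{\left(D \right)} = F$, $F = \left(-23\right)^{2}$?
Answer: $-42841$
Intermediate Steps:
$F = 529$
$K{\left(C,I \right)} = C^{2} + 231 I$
$p{\left(D \right)} = 529$
$K{\left(-248,-454 \right)} + p{\left(619 \right)} = \left(\left(-248\right)^{2} + 231 \left(-454\right)\right) + 529 = \left(61504 - 104874\right) + 529 = -43370 + 529 = -42841$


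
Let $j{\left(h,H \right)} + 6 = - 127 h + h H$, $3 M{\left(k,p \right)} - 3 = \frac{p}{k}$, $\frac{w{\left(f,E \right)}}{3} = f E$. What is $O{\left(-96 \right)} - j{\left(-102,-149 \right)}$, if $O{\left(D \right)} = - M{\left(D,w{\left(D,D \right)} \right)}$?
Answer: $-28051$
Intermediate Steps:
$w{\left(f,E \right)} = 3 E f$ ($w{\left(f,E \right)} = 3 f E = 3 E f$)
$M{\left(k,p \right)} = 1 + \frac{p}{3 k}$ ($M{\left(k,p \right)} = 1 + \frac{p \frac{1}{k}}{3} = 1 + \frac{p}{3 k}$)
$j{\left(h,H \right)} = -6 - 127 h + H h$ ($j{\left(h,H \right)} = -6 + \left(- 127 h + h H\right) = -6 + \left(- 127 h + H h\right) = -6 - 127 h + H h$)
$O{\left(D \right)} = - \frac{D + D^{2}}{D}$ ($O{\left(D \right)} = - \frac{D + \frac{3 D D}{3}}{D} = - \frac{D + \frac{3 D^{2}}{3}}{D} = - \frac{D + D^{2}}{D}$)
$O{\left(-96 \right)} - j{\left(-102,-149 \right)} = \left(-1 - -96\right) - \left(-6 - -12954 - -15198\right) = \left(-1 + 96\right) - \left(-6 + 12954 + 15198\right) = 95 - 28146 = -28051$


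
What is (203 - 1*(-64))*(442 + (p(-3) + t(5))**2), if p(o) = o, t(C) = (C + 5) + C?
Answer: 156462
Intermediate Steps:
t(C) = 5 + 2*C (t(C) = (5 + C) + C = 5 + 2*C)
(203 - 1*(-64))*(442 + (p(-3) + t(5))**2) = (203 - 1*(-64))*(442 + (-3 + (5 + 2*5))**2) = (203 + 64)*(442 + (-3 + (5 + 10))**2) = 267*(442 + (-3 + 15)**2) = 267*(442 + 12**2) = 267*(442 + 144) = 267*586 = 156462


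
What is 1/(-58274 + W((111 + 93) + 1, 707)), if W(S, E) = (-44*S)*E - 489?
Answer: -1/6435903 ≈ -1.5538e-7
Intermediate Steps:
W(S, E) = -489 - 44*E*S (W(S, E) = -44*E*S - 489 = -489 - 44*E*S)
1/(-58274 + W((111 + 93) + 1, 707)) = 1/(-58274 + (-489 - 44*707*((111 + 93) + 1))) = 1/(-58274 + (-489 - 44*707*(204 + 1))) = 1/(-58274 + (-489 - 44*707*205)) = 1/(-58274 + (-489 - 6377140)) = 1/(-58274 - 6377629) = 1/(-6435903) = -1/6435903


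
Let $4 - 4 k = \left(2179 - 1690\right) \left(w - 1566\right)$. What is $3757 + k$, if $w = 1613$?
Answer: $- \frac{7951}{4} \approx -1987.8$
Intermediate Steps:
$k = - \frac{22979}{4}$ ($k = 1 - \frac{\left(2179 - 1690\right) \left(1613 - 1566\right)}{4} = 1 - \frac{489 \cdot 47}{4} = 1 - \frac{22983}{4} = - \frac{22979}{4} \approx -5744.8$)
$3757 + k = 3757 - \frac{22979}{4} = - \frac{7951}{4}$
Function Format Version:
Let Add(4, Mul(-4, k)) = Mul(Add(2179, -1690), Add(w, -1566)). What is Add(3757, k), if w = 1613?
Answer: Rational(-7951, 4) ≈ -1987.8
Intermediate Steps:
k = Rational(-22979, 4) (k = Add(1, Mul(Rational(-1, 4), Mul(Add(2179, -1690), Add(1613, -1566)))) = Add(1, Mul(Rational(-1, 4), Mul(489, 47))) = Add(1, Mul(Rational(-1, 4), 22983)) = Add(1, Rational(-22983, 4)) = Rational(-22979, 4) ≈ -5744.8)
Add(3757, k) = Add(3757, Rational(-22979, 4)) = Rational(-7951, 4)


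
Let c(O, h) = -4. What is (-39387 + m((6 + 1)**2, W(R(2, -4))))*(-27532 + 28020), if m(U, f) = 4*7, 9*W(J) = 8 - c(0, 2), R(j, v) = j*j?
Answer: -19207192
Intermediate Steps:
R(j, v) = j**2
W(J) = 4/3 (W(J) = (8 - 1*(-4))/9 = (8 + 4)/9 = (1/9)*12 = 4/3)
m(U, f) = 28
(-39387 + m((6 + 1)**2, W(R(2, -4))))*(-27532 + 28020) = (-39387 + 28)*(-27532 + 28020) = -39359*488 = -19207192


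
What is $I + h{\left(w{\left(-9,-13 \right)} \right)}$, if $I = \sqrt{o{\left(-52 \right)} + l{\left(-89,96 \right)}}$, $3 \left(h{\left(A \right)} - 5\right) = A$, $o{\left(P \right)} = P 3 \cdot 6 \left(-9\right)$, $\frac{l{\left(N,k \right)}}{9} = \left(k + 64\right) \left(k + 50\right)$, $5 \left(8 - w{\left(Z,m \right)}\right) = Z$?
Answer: $\frac{124}{15} + 6 \sqrt{6074} \approx 475.88$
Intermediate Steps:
$w{\left(Z,m \right)} = 8 - \frac{Z}{5}$
$l{\left(N,k \right)} = 9 \left(50 + k\right) \left(64 + k\right)$ ($l{\left(N,k \right)} = 9 \left(k + 64\right) \left(k + 50\right) = 9 \left(64 + k\right) \left(50 + k\right) = 9 \left(50 + k\right) \left(64 + k\right)$)
$o{\left(P \right)} = - 162 P$ ($o{\left(P \right)} = 3 P 6 \left(-9\right) = 18 P \left(-9\right) = - 162 P$)
$h{\left(A \right)} = 5 + \frac{A}{3}$
$I = 6 \sqrt{6074}$ ($I = \sqrt{\left(-162\right) \left(-52\right) + \left(28800 + 9 \cdot 96^{2} + 1026 \cdot 96\right)} = \sqrt{8424 + \left(28800 + 9 \cdot 9216 + 98496\right)} = \sqrt{8424 + \left(28800 + 82944 + 98496\right)} = \sqrt{8424 + 210240} = \sqrt{218664} = 6 \sqrt{6074} \approx 467.62$)
$I + h{\left(w{\left(-9,-13 \right)} \right)} = 6 \sqrt{6074} + \left(5 + \frac{8 - - \frac{9}{5}}{3}\right) = 6 \sqrt{6074} + \left(5 + \frac{8 + \frac{9}{5}}{3}\right) = 6 \sqrt{6074} + \left(5 + \frac{1}{3} \cdot \frac{49}{5}\right) = 6 \sqrt{6074} + \left(5 + \frac{49}{15}\right) = 6 \sqrt{6074} + \frac{124}{15} = \frac{124}{15} + 6 \sqrt{6074}$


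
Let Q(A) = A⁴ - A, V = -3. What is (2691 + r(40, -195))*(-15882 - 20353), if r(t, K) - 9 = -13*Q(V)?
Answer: -58265880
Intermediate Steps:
r(t, K) = -1083 (r(t, K) = 9 - 13*((-3)⁴ - 1*(-3)) = 9 - 13*(81 + 3) = 9 - 13*84 = 9 - 1092 = -1083)
(2691 + r(40, -195))*(-15882 - 20353) = (2691 - 1083)*(-15882 - 20353) = 1608*(-36235) = -58265880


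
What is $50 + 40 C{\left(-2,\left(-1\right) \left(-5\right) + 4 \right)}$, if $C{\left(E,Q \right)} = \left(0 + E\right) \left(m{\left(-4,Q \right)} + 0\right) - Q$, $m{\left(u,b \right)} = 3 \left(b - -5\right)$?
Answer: $-3670$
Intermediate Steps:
$m{\left(u,b \right)} = 15 + 3 b$ ($m{\left(u,b \right)} = 3 \left(b + 5\right) = 3 \left(5 + b\right) = 15 + 3 b$)
$C{\left(E,Q \right)} = - Q + E \left(15 + 3 Q\right)$ ($C{\left(E,Q \right)} = \left(0 + E\right) \left(\left(15 + 3 Q\right) + 0\right) - Q = E \left(15 + 3 Q\right) - Q = - Q + E \left(15 + 3 Q\right)$)
$50 + 40 C{\left(-2,\left(-1\right) \left(-5\right) + 4 \right)} = 50 + 40 \left(- (\left(-1\right) \left(-5\right) + 4) + 3 \left(-2\right) \left(5 + \left(\left(-1\right) \left(-5\right) + 4\right)\right)\right) = 50 + 40 \left(- (5 + 4) + 3 \left(-2\right) \left(5 + \left(5 + 4\right)\right)\right) = 50 + 40 \left(\left(-1\right) 9 + 3 \left(-2\right) \left(5 + 9\right)\right) = 50 + 40 \left(-9 + 3 \left(-2\right) 14\right) = 50 + 40 \left(-9 - 84\right) = 50 + 40 \left(-93\right) = 50 - 3720 = -3670$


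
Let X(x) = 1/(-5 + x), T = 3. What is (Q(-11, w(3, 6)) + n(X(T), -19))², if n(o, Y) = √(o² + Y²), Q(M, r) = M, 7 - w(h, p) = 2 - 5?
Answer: 1929/4 - 187*√5 ≈ 64.105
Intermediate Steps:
w(h, p) = 10 (w(h, p) = 7 - (2 - 5) = 7 - 1*(-3) = 7 + 3 = 10)
n(o, Y) = √(Y² + o²)
(Q(-11, w(3, 6)) + n(X(T), -19))² = (-11 + √((-19)² + (1/(-5 + 3))²))² = (-11 + √(361 + (1/(-2))²))² = (-11 + √(361 + (-½)²))² = (-11 + √(361 + ¼))² = (-11 + √(1445/4))² = (-11 + 17*√5/2)²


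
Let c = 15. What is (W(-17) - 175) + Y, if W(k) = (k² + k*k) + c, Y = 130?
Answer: 548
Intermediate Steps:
W(k) = 15 + 2*k² (W(k) = (k² + k*k) + 15 = (k² + k²) + 15 = 2*k² + 15 = 15 + 2*k²)
(W(-17) - 175) + Y = ((15 + 2*(-17)²) - 175) + 130 = ((15 + 2*289) - 175) + 130 = ((15 + 578) - 175) + 130 = (593 - 175) + 130 = 418 + 130 = 548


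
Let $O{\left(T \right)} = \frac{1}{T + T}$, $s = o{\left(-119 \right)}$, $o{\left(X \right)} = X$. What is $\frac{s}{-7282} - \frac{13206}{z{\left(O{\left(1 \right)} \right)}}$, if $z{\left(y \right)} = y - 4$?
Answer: $\frac{192333017}{50974} \approx 3773.2$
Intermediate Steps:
$s = -119$
$O{\left(T \right)} = \frac{1}{2 T}$
$z{\left(y \right)} = -4 + y$
$\frac{s}{-7282} - \frac{13206}{z{\left(O{\left(1 \right)} \right)}} = - \frac{119}{-7282} - \frac{13206}{-4 + \frac{1}{2 \cdot 1}} = \left(-119\right) \left(- \frac{1}{7282}\right) - \frac{13206}{-4 + \frac{1}{2} \cdot 1} = \frac{119}{7282} - \frac{13206}{-4 + \frac{1}{2}} = \frac{119}{7282} - \frac{13206}{- \frac{7}{2}} = \frac{119}{7282} - - \frac{26412}{7} = \frac{119}{7282} + \frac{26412}{7} = \frac{192333017}{50974}$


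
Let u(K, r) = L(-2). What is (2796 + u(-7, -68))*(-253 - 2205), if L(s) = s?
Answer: -6867652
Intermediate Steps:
u(K, r) = -2
(2796 + u(-7, -68))*(-253 - 2205) = (2796 - 2)*(-253 - 2205) = 2794*(-2458) = -6867652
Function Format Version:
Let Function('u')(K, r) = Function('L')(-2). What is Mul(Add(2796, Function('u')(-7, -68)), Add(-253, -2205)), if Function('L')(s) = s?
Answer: -6867652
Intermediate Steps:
Function('u')(K, r) = -2
Mul(Add(2796, Function('u')(-7, -68)), Add(-253, -2205)) = Mul(Add(2796, -2), Add(-253, -2205)) = Mul(2794, -2458) = -6867652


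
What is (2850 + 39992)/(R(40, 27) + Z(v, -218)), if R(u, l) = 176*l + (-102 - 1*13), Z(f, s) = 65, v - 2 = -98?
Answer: 21421/2351 ≈ 9.1114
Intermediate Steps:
v = -96 (v = 2 - 98 = -96)
R(u, l) = -115 + 176*l (R(u, l) = 176*l + (-102 - 13) = 176*l - 115 = -115 + 176*l)
(2850 + 39992)/(R(40, 27) + Z(v, -218)) = (2850 + 39992)/((-115 + 176*27) + 65) = 42842/((-115 + 4752) + 65) = 42842/(4637 + 65) = 42842/4702 = 42842*(1/4702) = 21421/2351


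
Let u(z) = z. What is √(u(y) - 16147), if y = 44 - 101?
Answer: 2*I*√4051 ≈ 127.29*I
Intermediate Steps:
y = -57
√(u(y) - 16147) = √(-57 - 16147) = √(-16204) = 2*I*√4051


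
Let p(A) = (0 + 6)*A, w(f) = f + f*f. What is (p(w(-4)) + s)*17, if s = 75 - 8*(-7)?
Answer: 3451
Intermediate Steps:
w(f) = f + f²
s = 131 (s = 75 - 1*(-56) = 75 + 56 = 131)
p(A) = 6*A
(p(w(-4)) + s)*17 = (6*(-4*(1 - 4)) + 131)*17 = (6*(-4*(-3)) + 131)*17 = (6*12 + 131)*17 = (72 + 131)*17 = 203*17 = 3451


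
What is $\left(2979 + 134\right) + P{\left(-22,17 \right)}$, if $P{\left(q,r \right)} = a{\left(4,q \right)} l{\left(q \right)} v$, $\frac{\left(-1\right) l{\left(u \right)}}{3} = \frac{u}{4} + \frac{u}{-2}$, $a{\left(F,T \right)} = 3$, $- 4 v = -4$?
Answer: $\frac{6127}{2} \approx 3063.5$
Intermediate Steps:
$v = 1$ ($v = \left(- \frac{1}{4}\right) \left(-4\right) = 1$)
$l{\left(u \right)} = \frac{3 u}{4}$ ($l{\left(u \right)} = - 3 \left(\frac{u}{4} + \frac{u}{-2}\right) = - 3 \left(u \frac{1}{4} + u \left(- \frac{1}{2}\right)\right) = - 3 \left(\frac{u}{4} - \frac{u}{2}\right) = - 3 \left(- \frac{u}{4}\right) = \frac{3 u}{4}$)
$P{\left(q,r \right)} = \frac{9 q}{4}$ ($P{\left(q,r \right)} = 3 \frac{3 q}{4} \cdot 1 = \frac{9 q}{4} \cdot 1 = \frac{9 q}{4}$)
$\left(2979 + 134\right) + P{\left(-22,17 \right)} = \left(2979 + 134\right) + \frac{9}{4} \left(-22\right) = 3113 - \frac{99}{2} = \frac{6127}{2}$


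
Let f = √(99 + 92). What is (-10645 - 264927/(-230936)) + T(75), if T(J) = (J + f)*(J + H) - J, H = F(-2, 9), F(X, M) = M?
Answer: -1020472193/230936 + 84*√191 ≈ -3257.9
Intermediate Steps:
f = √191 ≈ 13.820
H = 9
T(J) = -J + (9 + J)*(J + √191) (T(J) = (J + √191)*(J + 9) - J = (J + √191)*(9 + J) - J = (9 + J)*(J + √191) - J = -J + (9 + J)*(J + √191))
(-10645 - 264927/(-230936)) + T(75) = (-10645 - 264927/(-230936)) + (75² + 8*75 + 9*√191 + 75*√191) = (-10645 - 264927*(-1/230936)) + (5625 + 600 + 9*√191 + 75*√191) = (-10645 + 264927/230936) + (6225 + 84*√191) = -2458048793/230936 + (6225 + 84*√191) = -1020472193/230936 + 84*√191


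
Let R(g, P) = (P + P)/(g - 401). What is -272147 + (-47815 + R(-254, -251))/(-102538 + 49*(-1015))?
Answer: -27143587967482/99738815 ≈ -2.7215e+5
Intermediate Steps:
R(g, P) = 2*P/(-401 + g) (R(g, P) = (2*P)/(-401 + g) = 2*P/(-401 + g))
-272147 + (-47815 + R(-254, -251))/(-102538 + 49*(-1015)) = -272147 + (-47815 + 2*(-251)/(-401 - 254))/(-102538 + 49*(-1015)) = -272147 + (-47815 + 2*(-251)/(-655))/(-102538 - 49735) = -272147 + (-47815 + 2*(-251)*(-1/655))/(-152273) = -272147 + (-47815 + 502/655)*(-1/152273) = -272147 - 31318323/655*(-1/152273) = -272147 + 31318323/99738815 = -27143587967482/99738815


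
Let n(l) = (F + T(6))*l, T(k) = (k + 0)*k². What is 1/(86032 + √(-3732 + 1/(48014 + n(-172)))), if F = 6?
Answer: 845694560/72756831071479 - I*√360619044970/72756831071479 ≈ 1.1624e-5 - 8.2537e-9*I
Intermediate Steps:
T(k) = k³ (T(k) = k*k² = k³)
n(l) = 222*l (n(l) = (6 + 6³)*l = (6 + 216)*l = 222*l)
1/(86032 + √(-3732 + 1/(48014 + n(-172)))) = 1/(86032 + √(-3732 + 1/(48014 + 222*(-172)))) = 1/(86032 + √(-3732 + 1/(48014 - 38184))) = 1/(86032 + √(-3732 + 1/9830)) = 1/(86032 + √(-36685559/9830)) = 1/(86032 + I*√360619044970/9830)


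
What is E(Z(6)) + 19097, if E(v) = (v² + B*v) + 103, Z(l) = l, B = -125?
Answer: 18486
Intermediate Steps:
E(v) = 103 + v² - 125*v (E(v) = (v² - 125*v) + 103 = 103 + v² - 125*v)
E(Z(6)) + 19097 = (103 + 6² - 125*6) + 19097 = (103 + 36 - 750) + 19097 = -611 + 19097 = 18486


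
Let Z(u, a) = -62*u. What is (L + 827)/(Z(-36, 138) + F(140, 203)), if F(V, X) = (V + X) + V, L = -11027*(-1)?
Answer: 11854/2715 ≈ 4.3661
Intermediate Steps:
L = 11027
F(V, X) = X + 2*V
(L + 827)/(Z(-36, 138) + F(140, 203)) = (11027 + 827)/(-62*(-36) + (203 + 2*140)) = 11854/(2232 + (203 + 280)) = 11854/(2232 + 483) = 11854/2715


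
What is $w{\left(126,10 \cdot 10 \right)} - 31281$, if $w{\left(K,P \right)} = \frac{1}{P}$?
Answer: $- \frac{3128099}{100} \approx -31281.0$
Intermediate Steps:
$w{\left(126,10 \cdot 10 \right)} - 31281 = \frac{1}{10 \cdot 10} - 31281 = \frac{1}{100} - 31281 = - \frac{3128099}{100}$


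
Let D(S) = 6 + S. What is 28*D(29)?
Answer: 980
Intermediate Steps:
28*D(29) = 28*(6 + 29) = 28*35 = 980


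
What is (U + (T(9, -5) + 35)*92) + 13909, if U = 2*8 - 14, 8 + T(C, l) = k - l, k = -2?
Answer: 16671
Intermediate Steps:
T(C, l) = -10 - l (T(C, l) = -8 + (-2 - l) = -10 - l)
U = 2 (U = 16 - 14 = 2)
(U + (T(9, -5) + 35)*92) + 13909 = (2 + ((-10 - 1*(-5)) + 35)*92) + 13909 = (2 + ((-10 + 5) + 35)*92) + 13909 = (2 + (-5 + 35)*92) + 13909 = (2 + 30*92) + 13909 = (2 + 2760) + 13909 = 2762 + 13909 = 16671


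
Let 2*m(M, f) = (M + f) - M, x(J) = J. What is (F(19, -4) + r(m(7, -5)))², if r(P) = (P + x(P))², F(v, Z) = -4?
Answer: 441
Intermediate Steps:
m(M, f) = f/2 (m(M, f) = ((M + f) - M)/2 = f/2)
r(P) = 4*P² (r(P) = (P + P)² = (2*P)² = 4*P²)
(F(19, -4) + r(m(7, -5)))² = (-4 + 4*((½)*(-5))²)² = (-4 + 4*(-5/2)²)² = (-4 + 4*(25/4))² = (-4 + 25)² = 21² = 441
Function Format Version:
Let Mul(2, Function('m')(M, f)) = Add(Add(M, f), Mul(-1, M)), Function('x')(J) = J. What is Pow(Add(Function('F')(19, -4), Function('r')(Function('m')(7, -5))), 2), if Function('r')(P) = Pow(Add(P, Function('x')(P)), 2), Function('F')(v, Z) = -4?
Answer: 441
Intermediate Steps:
Function('m')(M, f) = Mul(Rational(1, 2), f) (Function('m')(M, f) = Mul(Rational(1, 2), Add(Add(M, f), Mul(-1, M))) = Mul(Rational(1, 2), f))
Function('r')(P) = Mul(4, Pow(P, 2)) (Function('r')(P) = Pow(Add(P, P), 2) = Pow(Mul(2, P), 2) = Mul(4, Pow(P, 2)))
Pow(Add(Function('F')(19, -4), Function('r')(Function('m')(7, -5))), 2) = Pow(Add(-4, Mul(4, Pow(Mul(Rational(1, 2), -5), 2))), 2) = Pow(Add(-4, Mul(4, Pow(Rational(-5, 2), 2))), 2) = Pow(Add(-4, Mul(4, Rational(25, 4))), 2) = Pow(Add(-4, 25), 2) = Pow(21, 2) = 441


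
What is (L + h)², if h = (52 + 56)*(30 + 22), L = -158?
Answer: 29789764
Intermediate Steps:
h = 5616 (h = 108*52 = 5616)
(L + h)² = (-158 + 5616)² = 5458² = 29789764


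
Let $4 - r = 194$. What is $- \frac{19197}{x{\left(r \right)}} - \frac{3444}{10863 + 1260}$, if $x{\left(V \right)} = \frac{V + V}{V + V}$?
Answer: $- \frac{77576225}{4041} \approx -19197.0$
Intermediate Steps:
$r = -190$ ($r = 4 - 194 = -190$)
$x{\left(V \right)} = 1$ ($x{\left(V \right)} = \frac{2 V}{2 V} = 2 V \frac{1}{2 V} = 1$)
$- \frac{19197}{x{\left(r \right)}} - \frac{3444}{10863 + 1260} = - \frac{19197}{1} - \frac{3444}{10863 + 1260} = \left(-19197\right) 1 - \frac{3444}{12123} = -19197 - \frac{1148}{4041} = - \frac{77576225}{4041}$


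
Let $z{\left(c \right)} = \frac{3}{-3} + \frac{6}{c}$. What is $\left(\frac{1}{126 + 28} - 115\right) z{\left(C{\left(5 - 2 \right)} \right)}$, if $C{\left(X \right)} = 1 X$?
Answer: $- \frac{17709}{154} \approx -114.99$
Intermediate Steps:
$C{\left(X \right)} = X$
$z{\left(c \right)} = -1 + \frac{6}{c}$ ($z{\left(c \right)} = 3 \left(- \frac{1}{3}\right) + \frac{6}{c} = -1 + \frac{6}{c}$)
$\left(\frac{1}{126 + 28} - 115\right) z{\left(C{\left(5 - 2 \right)} \right)} = \left(\frac{1}{126 + 28} - 115\right) \frac{6 - \left(5 - 2\right)}{5 - 2} = \left(\frac{1}{154} - 115\right) \frac{6 - 3}{3} = - \frac{17709 \cdot \frac{1}{3} \cdot 3}{154} = \left(- \frac{17709}{154}\right) 1 = - \frac{17709}{154}$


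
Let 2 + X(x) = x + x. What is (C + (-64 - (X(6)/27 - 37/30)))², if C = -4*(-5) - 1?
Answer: 142014889/72900 ≈ 1948.1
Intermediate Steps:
X(x) = -2 + 2*x (X(x) = -2 + (x + x) = -2 + 2*x)
C = 19 (C = 20 - 1 = 19)
(C + (-64 - (X(6)/27 - 37/30)))² = (19 + (-64 - ((-2 + 2*6)/27 - 37/30)))² = (19 + (-64 - ((-2 + 12)*(1/27) - 37*1/30)))² = (19 + (-64 - (10*(1/27) - 37/30)))² = (19 + (-64 - (10/27 - 37/30)))² = (19 + (-64 - 1*(-233/270)))² = (19 + (-64 + 233/270))² = (19 - 17047/270)² = (-11917/270)² = 142014889/72900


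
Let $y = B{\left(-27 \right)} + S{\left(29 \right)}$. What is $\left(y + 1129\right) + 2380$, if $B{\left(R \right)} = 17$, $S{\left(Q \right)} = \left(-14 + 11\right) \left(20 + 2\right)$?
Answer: $3460$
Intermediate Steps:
$S{\left(Q \right)} = -66$ ($S{\left(Q \right)} = \left(-3\right) 22 = -66$)
$y = -49$ ($y = 17 - 66 = -49$)
$\left(y + 1129\right) + 2380 = \left(-49 + 1129\right) + 2380 = 1080 + 2380 = 3460$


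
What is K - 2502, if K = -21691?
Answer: -24193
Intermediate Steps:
K - 2502 = -21691 - 2502 = -24193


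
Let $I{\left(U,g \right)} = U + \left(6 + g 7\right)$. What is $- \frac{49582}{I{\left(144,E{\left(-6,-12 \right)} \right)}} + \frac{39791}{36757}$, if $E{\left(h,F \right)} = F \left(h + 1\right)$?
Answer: $- \frac{899902352}{10475745} \approx -85.903$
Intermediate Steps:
$E{\left(h,F \right)} = F \left(1 + h\right)$
$I{\left(U,g \right)} = 6 + U + 7 g$ ($I{\left(U,g \right)} = U + \left(6 + 7 g\right) = 6 + U + 7 g$)
$- \frac{49582}{I{\left(144,E{\left(-6,-12 \right)} \right)}} + \frac{39791}{36757} = - \frac{49582}{6 + 144 + 7 \left(- 12 \left(1 - 6\right)\right)} + \frac{39791}{36757} = - \frac{49582}{6 + 144 + 7 \left(\left(-12\right) \left(-5\right)\right)} + 39791 \cdot \frac{1}{36757} = - \frac{49582}{6 + 144 + 7 \cdot 60} + \frac{39791}{36757} = - \frac{49582}{6 + 144 + 420} + \frac{39791}{36757} = - \frac{49582}{570} + \frac{39791}{36757} = \left(-49582\right) \frac{1}{570} + \frac{39791}{36757} = - \frac{24791}{285} + \frac{39791}{36757} = - \frac{899902352}{10475745}$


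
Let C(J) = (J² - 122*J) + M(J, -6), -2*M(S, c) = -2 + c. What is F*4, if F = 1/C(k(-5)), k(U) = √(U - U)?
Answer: 1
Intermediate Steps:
M(S, c) = 1 - c/2 (M(S, c) = -(-2 + c)/2 = 1 - c/2)
k(U) = 0 (k(U) = √0 = 0)
C(J) = 4 + J² - 122*J (C(J) = (J² - 122*J) + (1 - ½*(-6)) = (J² - 122*J) + (1 + 3) = (J² - 122*J) + 4 = 4 + J² - 122*J)
F = ¼ (F = 1/(4 + 0² - 122*0) = 1/(4 + 0 + 0) = 1/4 = ¼ ≈ 0.25000)
F*4 = (¼)*4 = 1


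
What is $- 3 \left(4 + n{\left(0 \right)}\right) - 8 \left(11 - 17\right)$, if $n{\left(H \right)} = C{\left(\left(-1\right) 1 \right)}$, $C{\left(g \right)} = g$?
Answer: $39$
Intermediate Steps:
$n{\left(H \right)} = -1$ ($n{\left(H \right)} = \left(-1\right) 1 = -1$)
$- 3 \left(4 + n{\left(0 \right)}\right) - 8 \left(11 - 17\right) = - 3 \left(4 - 1\right) - 8 \left(11 - 17\right) = \left(-3\right) 3 - -48 = -9 + 48 = 39$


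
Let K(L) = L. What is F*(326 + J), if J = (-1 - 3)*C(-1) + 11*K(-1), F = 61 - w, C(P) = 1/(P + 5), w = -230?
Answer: 91374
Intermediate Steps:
C(P) = 1/(5 + P)
F = 291 (F = 61 - 1*(-230) = 61 + 230 = 291)
J = -12 (J = (-1 - 3)/(5 - 1) + 11*(-1) = -4/4 - 11 = -4*¼ - 11 = -1 - 11 = -12)
F*(326 + J) = 291*(326 - 12) = 291*314 = 91374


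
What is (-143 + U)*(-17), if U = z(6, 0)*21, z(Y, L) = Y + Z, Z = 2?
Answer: -425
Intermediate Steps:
z(Y, L) = 2 + Y (z(Y, L) = Y + 2 = 2 + Y)
U = 168 (U = (2 + 6)*21 = 8*21 = 168)
(-143 + U)*(-17) = (-143 + 168)*(-17) = 25*(-17) = -425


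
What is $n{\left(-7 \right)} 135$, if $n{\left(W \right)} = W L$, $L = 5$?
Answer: $-4725$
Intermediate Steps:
$n{\left(W \right)} = 5 W$ ($n{\left(W \right)} = W 5 = 5 W$)
$n{\left(-7 \right)} 135 = 5 \left(-7\right) 135 = \left(-35\right) 135 = -4725$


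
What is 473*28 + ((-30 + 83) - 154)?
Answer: 13143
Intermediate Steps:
473*28 + ((-30 + 83) - 154) = 13244 + (53 - 154) = 13244 - 101 = 13143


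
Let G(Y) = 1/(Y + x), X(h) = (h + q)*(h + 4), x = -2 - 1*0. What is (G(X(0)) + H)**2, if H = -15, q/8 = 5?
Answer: 5612161/24964 ≈ 224.81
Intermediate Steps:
q = 40 (q = 8*5 = 40)
x = -2 (x = -2 + 0 = -2)
X(h) = (4 + h)*(40 + h) (X(h) = (h + 40)*(h + 4) = (40 + h)*(4 + h) = (4 + h)*(40 + h))
G(Y) = 1/(-2 + Y) (G(Y) = 1/(Y - 2) = 1/(-2 + Y))
(G(X(0)) + H)**2 = (1/(-2 + (160 + 0**2 + 44*0)) - 15)**2 = (1/(-2 + (160 + 0 + 0)) - 15)**2 = (1/(-2 + 160) - 15)**2 = (1/158 - 15)**2 = (-2369/158)**2 = 5612161/24964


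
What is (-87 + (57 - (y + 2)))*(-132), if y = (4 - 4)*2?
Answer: 4224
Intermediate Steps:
y = 0 (y = 0*2 = 0)
(-87 + (57 - (y + 2)))*(-132) = (-87 + (57 - (0 + 2)))*(-132) = (-87 + (57 - 1*2))*(-132) = (-87 + (57 - 2))*(-132) = (-87 + 55)*(-132) = -32*(-132) = 4224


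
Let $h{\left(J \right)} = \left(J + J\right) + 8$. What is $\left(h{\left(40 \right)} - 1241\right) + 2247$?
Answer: $1094$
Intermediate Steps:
$h{\left(J \right)} = 8 + 2 J$ ($h{\left(J \right)} = 2 J + 8 = 8 + 2 J$)
$\left(h{\left(40 \right)} - 1241\right) + 2247 = \left(\left(8 + 2 \cdot 40\right) - 1241\right) + 2247 = \left(\left(8 + 80\right) - 1241\right) + 2247 = \left(88 - 1241\right) + 2247 = -1153 + 2247 = 1094$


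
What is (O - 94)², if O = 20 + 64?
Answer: 100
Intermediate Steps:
O = 84
(O - 94)² = (84 - 94)² = (-10)² = 100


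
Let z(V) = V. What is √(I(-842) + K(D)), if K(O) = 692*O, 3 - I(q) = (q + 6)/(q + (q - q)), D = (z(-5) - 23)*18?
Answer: I*√61815633343/421 ≈ 590.56*I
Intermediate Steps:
D = -504 (D = (-5 - 23)*18 = -28*18 = -504)
I(q) = 3 - (6 + q)/q (I(q) = 3 - (q + 6)/(q + (q - q)) = 3 - (6 + q)/(q + 0) = 3 - (6 + q)/q)
√(I(-842) + K(D)) = √((2 - 6/(-842)) + 692*(-504)) = √((2 - 6*(-1/842)) - 348768) = √((2 + 3/421) - 348768) = √(845/421 - 348768) = √(-146830483/421) = I*√61815633343/421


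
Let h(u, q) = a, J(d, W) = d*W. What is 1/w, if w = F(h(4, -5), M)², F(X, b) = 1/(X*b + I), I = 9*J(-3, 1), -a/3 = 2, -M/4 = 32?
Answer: 549081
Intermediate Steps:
J(d, W) = W*d
M = -128 (M = -4*32 = -128)
a = -6 (a = -3*2 = -6)
h(u, q) = -6
I = -27 (I = 9*(1*(-3)) = 9*(-3) = -27)
F(X, b) = 1/(-27 + X*b) (F(X, b) = 1/(X*b - 27) = 1/(-27 + X*b))
w = 1/549081 (w = (1/(-27 - 6*(-128)))² = (1/(-27 + 768))² = (1/741)² = 1/549081 ≈ 1.8212e-6)
1/w = 1/(1/549081) = 549081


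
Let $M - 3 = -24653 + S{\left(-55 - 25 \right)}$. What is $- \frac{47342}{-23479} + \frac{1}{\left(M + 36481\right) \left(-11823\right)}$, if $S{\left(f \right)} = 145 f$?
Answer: $\frac{129296328167}{64123802127} \approx 2.0164$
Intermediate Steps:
$M = -36250$ ($M = 3 - \left(24653 - 145 \left(-55 - 25\right)\right) = 3 + \left(-24653 + 145 \left(-80\right)\right) = 3 - 36253 = -36250$)
$- \frac{47342}{-23479} + \frac{1}{\left(M + 36481\right) \left(-11823\right)} = - \frac{47342}{-23479} + \frac{1}{\left(-36250 + 36481\right) \left(-11823\right)} = \left(-47342\right) \left(- \frac{1}{23479}\right) + \frac{1}{231} \left(- \frac{1}{11823}\right) = \frac{47342}{23479} + \frac{1}{231} \left(- \frac{1}{11823}\right) = \frac{47342}{23479} - \frac{1}{2731113} = \frac{129296328167}{64123802127}$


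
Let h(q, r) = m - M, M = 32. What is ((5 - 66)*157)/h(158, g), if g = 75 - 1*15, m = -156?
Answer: 9577/188 ≈ 50.941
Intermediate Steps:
g = 60 (g = 75 - 15 = 60)
h(q, r) = -188 (h(q, r) = -156 - 1*32 = -156 - 32 = -188)
((5 - 66)*157)/h(158, g) = ((5 - 66)*157)/(-188) = -61*157*(-1/188) = -9577*(-1/188) = 9577/188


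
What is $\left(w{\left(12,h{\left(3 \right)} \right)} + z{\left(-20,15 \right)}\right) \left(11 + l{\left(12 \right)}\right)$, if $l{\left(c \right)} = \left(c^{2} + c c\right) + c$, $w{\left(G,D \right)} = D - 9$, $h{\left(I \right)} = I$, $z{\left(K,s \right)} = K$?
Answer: $-8086$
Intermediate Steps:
$w{\left(G,D \right)} = -9 + D$ ($w{\left(G,D \right)} = D - 9 = -9 + D$)
$l{\left(c \right)} = c + 2 c^{2}$ ($l{\left(c \right)} = \left(c^{2} + c^{2}\right) + c = 2 c^{2} + c = c + 2 c^{2}$)
$\left(w{\left(12,h{\left(3 \right)} \right)} + z{\left(-20,15 \right)}\right) \left(11 + l{\left(12 \right)}\right) = \left(\left(-9 + 3\right) - 20\right) \left(11 + 12 \left(1 + 2 \cdot 12\right)\right) = \left(-6 - 20\right) \left(11 + 12 \left(1 + 24\right)\right) = - 26 \left(11 + 12 \cdot 25\right) = - 26 \left(11 + 300\right) = \left(-26\right) 311 = -8086$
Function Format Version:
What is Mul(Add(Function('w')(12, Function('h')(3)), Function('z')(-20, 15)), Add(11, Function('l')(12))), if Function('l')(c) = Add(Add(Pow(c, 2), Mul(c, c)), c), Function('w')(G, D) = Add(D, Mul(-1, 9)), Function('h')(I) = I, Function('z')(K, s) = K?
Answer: -8086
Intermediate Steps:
Function('w')(G, D) = Add(-9, D) (Function('w')(G, D) = Add(D, -9) = Add(-9, D))
Function('l')(c) = Add(c, Mul(2, Pow(c, 2))) (Function('l')(c) = Add(Add(Pow(c, 2), Pow(c, 2)), c) = Add(Mul(2, Pow(c, 2)), c) = Add(c, Mul(2, Pow(c, 2))))
Mul(Add(Function('w')(12, Function('h')(3)), Function('z')(-20, 15)), Add(11, Function('l')(12))) = Mul(Add(Add(-9, 3), -20), Add(11, Mul(12, Add(1, Mul(2, 12))))) = Mul(Add(-6, -20), Add(11, Mul(12, Add(1, 24)))) = Mul(-26, Add(11, Mul(12, 25))) = Mul(-26, Add(11, 300)) = Mul(-26, 311) = -8086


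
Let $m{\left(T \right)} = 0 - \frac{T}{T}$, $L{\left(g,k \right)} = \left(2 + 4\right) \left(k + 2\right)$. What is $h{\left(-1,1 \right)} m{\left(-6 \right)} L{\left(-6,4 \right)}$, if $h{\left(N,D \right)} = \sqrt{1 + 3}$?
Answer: $-72$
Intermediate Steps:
$h{\left(N,D \right)} = 2$ ($h{\left(N,D \right)} = \sqrt{4} = 2$)
$L{\left(g,k \right)} = 12 + 6 k$ ($L{\left(g,k \right)} = 6 \left(2 + k\right) = 12 + 6 k$)
$m{\left(T \right)} = -1$ ($m{\left(T \right)} = 0 - 1 = -1$)
$h{\left(-1,1 \right)} m{\left(-6 \right)} L{\left(-6,4 \right)} = 2 \left(-1\right) \left(12 + 6 \cdot 4\right) = - 2 \left(12 + 24\right) = \left(-2\right) 36 = -72$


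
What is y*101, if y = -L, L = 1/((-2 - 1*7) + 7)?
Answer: 101/2 ≈ 50.500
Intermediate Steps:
L = -½ (L = 1/((-2 - 7) + 7) = 1/(-9 + 7) = 1/(-2) = -½ ≈ -0.50000)
y = ½ (y = -1*(-½) = ½ ≈ 0.50000)
y*101 = (½)*101 = 101/2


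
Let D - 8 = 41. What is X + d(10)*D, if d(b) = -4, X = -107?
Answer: -303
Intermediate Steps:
D = 49 (D = 8 + 41 = 49)
X + d(10)*D = -107 - 4*49 = -107 - 196 = -303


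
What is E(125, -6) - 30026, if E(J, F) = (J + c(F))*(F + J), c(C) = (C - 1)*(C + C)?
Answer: -5155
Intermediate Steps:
c(C) = 2*C*(-1 + C) (c(C) = (-1 + C)*(2*C) = 2*C*(-1 + C))
E(J, F) = (F + J)*(J + 2*F*(-1 + F)) (E(J, F) = (J + 2*F*(-1 + F))*(F + J) = (F + J)*(J + 2*F*(-1 + F)))
E(125, -6) - 30026 = (125**2 - 6*125 + 2*(-6)**2*(-1 - 6) + 2*(-6)*125*(-1 - 6)) - 30026 = (15625 - 750 + 2*36*(-7) + 2*(-6)*125*(-7)) - 30026 = (15625 - 750 - 504 + 10500) - 30026 = 24871 - 30026 = -5155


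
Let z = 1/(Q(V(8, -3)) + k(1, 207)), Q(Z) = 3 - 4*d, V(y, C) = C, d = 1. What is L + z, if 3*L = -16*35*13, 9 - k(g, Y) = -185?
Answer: -1405037/579 ≈ -2426.7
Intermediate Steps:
k(g, Y) = 194 (k(g, Y) = 9 - 1*(-185) = 9 + 185 = 194)
L = -7280/3 (L = (-16*35*13)/3 = (-560*13)/3 = (⅓)*(-7280) = -7280/3 ≈ -2426.7)
Q(Z) = -1 (Q(Z) = 3 - 4*1 = 3 - 4 = -1)
z = 1/193 (z = 1/(-1 + 194) = 1/193 ≈ 0.0051813)
L + z = -7280/3 + 1/193 = -1405037/579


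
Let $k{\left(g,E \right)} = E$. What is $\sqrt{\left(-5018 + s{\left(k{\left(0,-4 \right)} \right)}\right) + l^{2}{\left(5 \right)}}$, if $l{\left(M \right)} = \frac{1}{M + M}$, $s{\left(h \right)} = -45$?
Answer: $\frac{i \sqrt{506299}}{10} \approx 71.155 i$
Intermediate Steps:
$l{\left(M \right)} = \frac{1}{2 M}$
$\sqrt{\left(-5018 + s{\left(k{\left(0,-4 \right)} \right)}\right) + l^{2}{\left(5 \right)}} = \sqrt{\left(-5018 - 45\right) + \left(\frac{1}{2 \cdot 5}\right)^{2}} = \sqrt{-5063 + \left(\frac{1}{2} \cdot \frac{1}{5}\right)^{2}} = \sqrt{-5063 + \left(\frac{1}{10}\right)^{2}} = \sqrt{-5063 + \frac{1}{100}} = \sqrt{- \frac{506299}{100}} = \frac{i \sqrt{506299}}{10}$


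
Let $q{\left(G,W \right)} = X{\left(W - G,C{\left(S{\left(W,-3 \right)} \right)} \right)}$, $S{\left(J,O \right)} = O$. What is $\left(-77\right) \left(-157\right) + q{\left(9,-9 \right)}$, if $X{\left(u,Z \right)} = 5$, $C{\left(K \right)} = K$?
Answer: $12094$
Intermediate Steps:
$q{\left(G,W \right)} = 5$
$\left(-77\right) \left(-157\right) + q{\left(9,-9 \right)} = \left(-77\right) \left(-157\right) + 5 = 12089 + 5 = 12094$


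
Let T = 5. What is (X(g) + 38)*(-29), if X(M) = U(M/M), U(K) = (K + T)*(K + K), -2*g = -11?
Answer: -1450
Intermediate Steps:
g = 11/2 (g = -½*(-11) = 11/2 ≈ 5.5000)
U(K) = 2*K*(5 + K) (U(K) = (K + 5)*(K + K) = (5 + K)*(2*K) = 2*K*(5 + K))
X(M) = 12 (X(M) = 2*(M/M)*(5 + M/M) = 2*1*(5 + 1) = 2*1*6 = 12)
(X(g) + 38)*(-29) = (12 + 38)*(-29) = 50*(-29) = -1450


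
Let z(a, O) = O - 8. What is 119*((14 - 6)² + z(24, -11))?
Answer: 5355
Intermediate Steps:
z(a, O) = -8 + O
119*((14 - 6)² + z(24, -11)) = 119*((14 - 6)² + (-8 - 11)) = 119*(8² - 19) = 119*(64 - 19) = 119*45 = 5355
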